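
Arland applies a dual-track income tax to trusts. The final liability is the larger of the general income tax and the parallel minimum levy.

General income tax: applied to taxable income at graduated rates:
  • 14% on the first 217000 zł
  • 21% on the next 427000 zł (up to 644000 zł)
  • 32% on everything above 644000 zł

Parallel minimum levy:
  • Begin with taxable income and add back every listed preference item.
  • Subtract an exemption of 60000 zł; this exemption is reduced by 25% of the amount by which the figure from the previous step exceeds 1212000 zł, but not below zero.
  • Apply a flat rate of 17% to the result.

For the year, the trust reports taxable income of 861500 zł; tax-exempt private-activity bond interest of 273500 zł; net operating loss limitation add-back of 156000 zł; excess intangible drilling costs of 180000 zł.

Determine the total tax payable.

250070 zł

Parallel minimum levy:
  Adjusted income: 861500 zł + 273500 zł + 156000 zł + 180000 zł = 1471000 zł
  Exemption: 25% × (1471000 zł − 1212000 zł) = 64750 zł ≥ 60000 zł, so the exemption is fully phased out
  Base: 1471000 zł − 0 zł = 1471000 zł
  1471000 zł × 17% = 250070 zł

General income tax:
  217000 zł × 14% = 30380 zł
  427000 zł × 21% = 89670 zł
  217500 zł × 32% = 69600 zł
  → 189650 zł

250070 zł > 189650 zł, so the parallel minimum levy is the binding amount.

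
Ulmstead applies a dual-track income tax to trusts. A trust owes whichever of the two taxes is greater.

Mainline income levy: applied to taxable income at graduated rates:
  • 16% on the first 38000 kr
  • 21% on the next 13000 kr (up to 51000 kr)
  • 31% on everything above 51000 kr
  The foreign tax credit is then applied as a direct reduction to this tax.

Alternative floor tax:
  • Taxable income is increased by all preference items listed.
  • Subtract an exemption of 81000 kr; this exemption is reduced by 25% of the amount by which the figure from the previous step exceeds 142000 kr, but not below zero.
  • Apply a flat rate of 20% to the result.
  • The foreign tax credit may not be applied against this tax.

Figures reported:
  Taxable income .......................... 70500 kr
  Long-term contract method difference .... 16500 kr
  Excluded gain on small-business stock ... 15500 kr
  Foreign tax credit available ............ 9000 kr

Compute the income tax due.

5855 kr

Mainline income levy:
  38000 kr × 16% = 6080 kr
  13000 kr × 21% = 2730 kr
  19500 kr × 31% = 6045 kr
  → 14855 kr
  Less foreign tax credit 9000 kr → 5855 kr

Alternative floor tax:
  Adjusted income: 70500 kr + 16500 kr + 15500 kr = 102500 kr
  Exemption: 102500 kr ≤ 142000 kr, so full 81000 kr applies
  Base: 102500 kr − 81000 kr = 21500 kr
  21500 kr × 20% = 4300 kr

5855 kr > 4300 kr, so the mainline income levy governs.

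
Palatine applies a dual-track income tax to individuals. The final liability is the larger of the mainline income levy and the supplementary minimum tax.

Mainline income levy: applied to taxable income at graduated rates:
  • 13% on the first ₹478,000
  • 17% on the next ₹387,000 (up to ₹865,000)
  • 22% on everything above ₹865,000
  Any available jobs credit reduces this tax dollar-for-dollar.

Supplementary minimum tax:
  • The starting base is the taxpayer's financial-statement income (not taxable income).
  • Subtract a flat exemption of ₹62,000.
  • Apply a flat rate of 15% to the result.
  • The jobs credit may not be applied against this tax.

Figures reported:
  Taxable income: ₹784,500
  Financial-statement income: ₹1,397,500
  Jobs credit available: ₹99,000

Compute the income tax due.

Mainline income levy:
  ₹478,000 × 13% = ₹62,140
  ₹306,500 × 17% = ₹52,105
  → ₹114,245
  Less jobs credit ₹99,000 → ₹15,245

Supplementary minimum tax:
  Base (financial-statement income): ₹1,397,500
  Less exemption ₹62,000 → base ₹1,335,500
  ₹1,335,500 × 15% = ₹200,325

₹200,325 > ₹15,245, so the supplementary minimum tax is the binding amount.

₹200,325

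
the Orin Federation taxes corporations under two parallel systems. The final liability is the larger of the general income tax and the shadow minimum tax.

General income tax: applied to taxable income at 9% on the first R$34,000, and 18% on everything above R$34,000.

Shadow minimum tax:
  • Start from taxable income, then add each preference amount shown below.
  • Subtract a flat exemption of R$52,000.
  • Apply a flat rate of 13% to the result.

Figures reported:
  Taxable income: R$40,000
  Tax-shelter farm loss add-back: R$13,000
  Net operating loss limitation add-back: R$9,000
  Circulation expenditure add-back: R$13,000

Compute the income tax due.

General income tax:
  R$34,000 × 9% = R$3,060
  R$6,000 × 18% = R$1,080
  → R$4,140

Shadow minimum tax:
  Adjusted income: R$40,000 + R$13,000 + R$9,000 + R$13,000 = R$75,000
  Less exemption R$52,000 → base R$23,000
  R$23,000 × 13% = R$2,990

R$4,140 > R$2,990, so the general income tax governs.

R$4,140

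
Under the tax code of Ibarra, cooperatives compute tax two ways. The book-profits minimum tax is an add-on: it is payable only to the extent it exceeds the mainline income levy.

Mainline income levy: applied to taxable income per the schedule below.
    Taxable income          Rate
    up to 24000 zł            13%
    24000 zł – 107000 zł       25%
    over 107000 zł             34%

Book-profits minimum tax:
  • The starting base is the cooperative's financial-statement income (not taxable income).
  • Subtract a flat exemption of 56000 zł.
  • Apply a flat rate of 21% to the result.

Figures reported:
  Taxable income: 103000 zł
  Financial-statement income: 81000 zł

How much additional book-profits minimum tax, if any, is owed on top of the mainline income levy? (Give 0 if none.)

0 zł

Mainline income levy:
  24000 zł × 13% = 3120 zł
  79000 zł × 25% = 19750 zł
  → 22870 zł

Book-profits minimum tax:
  Base (financial-statement income): 81000 zł
  Less exemption 56000 zł → base 25000 zł
  25000 zł × 21% = 5250 zł

5250 zł ≤ 22870 zł, so no add-on is due.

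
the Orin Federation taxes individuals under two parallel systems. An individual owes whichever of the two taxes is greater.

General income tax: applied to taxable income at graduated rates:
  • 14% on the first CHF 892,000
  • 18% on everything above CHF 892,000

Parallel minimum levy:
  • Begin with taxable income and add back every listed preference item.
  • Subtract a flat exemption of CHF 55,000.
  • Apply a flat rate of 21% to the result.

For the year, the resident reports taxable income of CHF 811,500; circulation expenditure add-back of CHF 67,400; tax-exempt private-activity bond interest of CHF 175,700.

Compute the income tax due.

Parallel minimum levy:
  Adjusted income: CHF 811,500 + CHF 67,400 + CHF 175,700 = CHF 1,054,600
  Less exemption CHF 55,000 → base CHF 999,600
  CHF 999,600 × 21% = CHF 209,916

General income tax:
  CHF 811,500 × 14% = CHF 113,610

CHF 209,916 > CHF 113,610, so the parallel minimum levy is the binding amount.

CHF 209,916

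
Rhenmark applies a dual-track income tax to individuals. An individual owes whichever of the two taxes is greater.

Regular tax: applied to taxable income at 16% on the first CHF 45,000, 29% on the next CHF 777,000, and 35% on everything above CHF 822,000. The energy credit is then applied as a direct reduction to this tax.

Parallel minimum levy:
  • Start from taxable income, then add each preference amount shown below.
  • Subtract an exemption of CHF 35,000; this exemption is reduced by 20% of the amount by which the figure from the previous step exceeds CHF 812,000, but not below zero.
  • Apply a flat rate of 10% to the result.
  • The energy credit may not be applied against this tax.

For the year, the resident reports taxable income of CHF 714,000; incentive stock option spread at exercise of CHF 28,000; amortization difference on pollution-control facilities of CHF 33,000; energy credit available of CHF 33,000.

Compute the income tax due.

CHF 168,210

Regular tax:
  CHF 45,000 × 16% = CHF 7,200
  CHF 669,000 × 29% = CHF 194,010
  → CHF 201,210
  Less energy credit CHF 33,000 → CHF 168,210

Parallel minimum levy:
  Adjusted income: CHF 714,000 + CHF 28,000 + CHF 33,000 = CHF 775,000
  Exemption: CHF 775,000 ≤ CHF 812,000, so full CHF 35,000 applies
  Base: CHF 775,000 − CHF 35,000 = CHF 740,000
  CHF 740,000 × 10% = CHF 74,000

CHF 168,210 > CHF 74,000, so the regular tax governs.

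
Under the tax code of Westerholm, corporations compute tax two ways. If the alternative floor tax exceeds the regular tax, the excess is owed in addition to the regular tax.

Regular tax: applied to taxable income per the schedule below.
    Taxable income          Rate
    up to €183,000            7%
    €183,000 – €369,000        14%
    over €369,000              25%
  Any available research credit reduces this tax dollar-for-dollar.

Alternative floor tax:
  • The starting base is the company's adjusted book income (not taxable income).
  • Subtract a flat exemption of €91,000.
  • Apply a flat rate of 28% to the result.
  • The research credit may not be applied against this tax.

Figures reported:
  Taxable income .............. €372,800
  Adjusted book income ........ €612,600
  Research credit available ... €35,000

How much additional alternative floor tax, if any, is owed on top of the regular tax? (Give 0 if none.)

€141,248

Regular tax:
  €183,000 × 7% = €12,810
  €186,000 × 14% = €26,040
  €3,800 × 25% = €950
  → €39,800
  Less research credit €35,000 → €4,800

Alternative floor tax:
  Base (adjusted book income): €612,600
  Less exemption €91,000 → base €521,600
  €521,600 × 28% = €146,048

Excess of alternative floor tax over regular tax: €146,048 − €4,800 = €141,248.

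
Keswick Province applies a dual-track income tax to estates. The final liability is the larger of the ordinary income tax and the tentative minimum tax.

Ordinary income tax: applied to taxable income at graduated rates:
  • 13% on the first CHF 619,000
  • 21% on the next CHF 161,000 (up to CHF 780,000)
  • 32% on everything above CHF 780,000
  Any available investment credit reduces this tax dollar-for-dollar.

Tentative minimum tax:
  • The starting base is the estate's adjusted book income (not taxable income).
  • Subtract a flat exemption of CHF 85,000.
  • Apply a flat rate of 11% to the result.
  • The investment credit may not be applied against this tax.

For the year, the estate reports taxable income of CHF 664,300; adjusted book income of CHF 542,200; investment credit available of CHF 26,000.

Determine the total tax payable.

Tentative minimum tax:
  Base (adjusted book income): CHF 542,200
  Less exemption CHF 85,000 → base CHF 457,200
  CHF 457,200 × 11% = CHF 50,292

Ordinary income tax:
  CHF 619,000 × 13% = CHF 80,470
  CHF 45,300 × 21% = CHF 9,513
  → CHF 89,983
  Less investment credit CHF 26,000 → CHF 63,983

CHF 63,983 > CHF 50,292, so the ordinary income tax governs.

CHF 63,983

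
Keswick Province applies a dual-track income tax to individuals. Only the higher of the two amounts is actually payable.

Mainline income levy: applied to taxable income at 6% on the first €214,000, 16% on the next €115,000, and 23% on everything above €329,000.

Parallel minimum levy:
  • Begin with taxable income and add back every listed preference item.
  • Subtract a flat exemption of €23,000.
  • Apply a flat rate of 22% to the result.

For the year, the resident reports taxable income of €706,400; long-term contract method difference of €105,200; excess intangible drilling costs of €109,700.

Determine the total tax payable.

€197,626

Mainline income levy:
  €214,000 × 6% = €12,840
  €115,000 × 16% = €18,400
  €377,400 × 23% = €86,802
  → €118,042

Parallel minimum levy:
  Adjusted income: €706,400 + €105,200 + €109,700 = €921,300
  Less exemption €23,000 → base €898,300
  €898,300 × 22% = €197,626

€197,626 > €118,042, so the parallel minimum levy is the binding amount.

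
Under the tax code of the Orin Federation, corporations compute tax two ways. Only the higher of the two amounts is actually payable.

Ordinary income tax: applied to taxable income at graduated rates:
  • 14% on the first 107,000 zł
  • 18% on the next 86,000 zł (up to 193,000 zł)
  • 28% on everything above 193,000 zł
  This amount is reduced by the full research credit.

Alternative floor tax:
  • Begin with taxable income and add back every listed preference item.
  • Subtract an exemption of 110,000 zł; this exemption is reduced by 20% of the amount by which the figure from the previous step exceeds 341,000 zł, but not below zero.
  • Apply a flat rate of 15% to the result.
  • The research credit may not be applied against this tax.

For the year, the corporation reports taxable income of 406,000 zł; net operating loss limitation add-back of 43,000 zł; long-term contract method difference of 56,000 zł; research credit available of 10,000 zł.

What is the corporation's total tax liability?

Ordinary income tax:
  107,000 zł × 14% = 14,980 zł
  86,000 zł × 18% = 15,480 zł
  213,000 zł × 28% = 59,640 zł
  → 90,100 zł
  Less research credit 10,000 zł → 80,100 zł

Alternative floor tax:
  Adjusted income: 406,000 zł + 43,000 zł + 56,000 zł = 505,000 zł
  Exemption: 110,000 zł − 20% × (505,000 zł − 341,000 zł) = 110,000 zł − 32,800 zł = 77,200 zł
  Base: 505,000 zł − 77,200 zł = 427,800 zł
  427,800 zł × 15% = 64,170 zł

80,100 zł > 64,170 zł, so the ordinary income tax governs.

80,100 zł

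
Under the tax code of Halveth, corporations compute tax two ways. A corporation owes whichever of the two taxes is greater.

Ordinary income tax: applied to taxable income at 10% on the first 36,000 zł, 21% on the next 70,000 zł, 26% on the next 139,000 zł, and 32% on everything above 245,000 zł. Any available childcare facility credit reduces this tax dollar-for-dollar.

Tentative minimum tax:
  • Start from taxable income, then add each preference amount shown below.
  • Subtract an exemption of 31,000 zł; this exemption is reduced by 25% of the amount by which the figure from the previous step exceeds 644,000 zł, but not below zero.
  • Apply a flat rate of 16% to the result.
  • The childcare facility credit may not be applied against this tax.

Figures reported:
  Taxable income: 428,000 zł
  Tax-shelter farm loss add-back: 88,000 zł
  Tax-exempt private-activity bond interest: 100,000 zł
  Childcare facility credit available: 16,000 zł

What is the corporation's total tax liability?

Tentative minimum tax:
  Adjusted income: 428,000 zł + 88,000 zł + 100,000 zł = 616,000 zł
  Exemption: 616,000 zł ≤ 644,000 zł, so full 31,000 zł applies
  Base: 616,000 zł − 31,000 zł = 585,000 zł
  585,000 zł × 16% = 93,600 zł

Ordinary income tax:
  36,000 zł × 10% = 3,600 zł
  70,000 zł × 21% = 14,700 zł
  139,000 zł × 26% = 36,140 zł
  183,000 zł × 32% = 58,560 zł
  → 113,000 zł
  Less childcare facility credit 16,000 zł → 97,000 zł

97,000 zł > 93,600 zł, so the ordinary income tax governs.

97,000 zł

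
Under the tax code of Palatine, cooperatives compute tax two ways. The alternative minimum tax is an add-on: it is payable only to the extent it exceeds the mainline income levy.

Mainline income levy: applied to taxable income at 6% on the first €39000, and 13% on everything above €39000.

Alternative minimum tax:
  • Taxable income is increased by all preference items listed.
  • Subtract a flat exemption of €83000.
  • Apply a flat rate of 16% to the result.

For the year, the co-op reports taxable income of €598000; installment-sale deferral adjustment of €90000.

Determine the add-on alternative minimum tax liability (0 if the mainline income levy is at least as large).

€21790

Alternative minimum tax:
  Adjusted income: €598000 + €90000 = €688000
  Less exemption €83000 → base €605000
  €605000 × 16% = €96800

Mainline income levy:
  €39000 × 6% = €2340
  €559000 × 13% = €72670
  → €75010

Excess of alternative minimum tax over mainline income levy: €96800 − €75010 = €21790.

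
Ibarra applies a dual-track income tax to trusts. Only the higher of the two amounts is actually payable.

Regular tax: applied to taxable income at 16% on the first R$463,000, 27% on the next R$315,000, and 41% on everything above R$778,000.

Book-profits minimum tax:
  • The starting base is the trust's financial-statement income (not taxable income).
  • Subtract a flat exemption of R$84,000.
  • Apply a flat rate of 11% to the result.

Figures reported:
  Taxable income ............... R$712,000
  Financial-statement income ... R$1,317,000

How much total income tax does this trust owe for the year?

Regular tax:
  R$463,000 × 16% = R$74,080
  R$249,000 × 27% = R$67,230
  → R$141,310

Book-profits minimum tax:
  Base (financial-statement income): R$1,317,000
  Less exemption R$84,000 → base R$1,233,000
  R$1,233,000 × 11% = R$135,630

R$141,310 > R$135,630, so the regular tax governs.

R$141,310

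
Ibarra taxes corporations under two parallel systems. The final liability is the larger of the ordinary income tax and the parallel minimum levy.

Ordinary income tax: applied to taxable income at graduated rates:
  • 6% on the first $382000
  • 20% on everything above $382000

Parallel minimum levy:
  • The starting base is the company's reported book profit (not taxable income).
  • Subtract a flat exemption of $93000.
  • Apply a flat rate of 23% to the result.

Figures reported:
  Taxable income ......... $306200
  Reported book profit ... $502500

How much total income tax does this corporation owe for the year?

Parallel minimum levy:
  Base (reported book profit): $502500
  Less exemption $93000 → base $409500
  $409500 × 23% = $94185

Ordinary income tax:
  $306200 × 6% = $18372

$94185 > $18372, so the parallel minimum levy is the binding amount.

$94185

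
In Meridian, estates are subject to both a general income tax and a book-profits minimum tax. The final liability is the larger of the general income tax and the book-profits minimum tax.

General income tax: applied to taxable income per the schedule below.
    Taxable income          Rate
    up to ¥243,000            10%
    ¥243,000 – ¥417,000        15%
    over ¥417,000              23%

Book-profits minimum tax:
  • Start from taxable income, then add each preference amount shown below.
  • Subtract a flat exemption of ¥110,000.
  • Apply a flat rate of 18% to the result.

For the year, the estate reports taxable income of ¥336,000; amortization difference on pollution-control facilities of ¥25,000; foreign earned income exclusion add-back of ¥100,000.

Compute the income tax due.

Book-profits minimum tax:
  Adjusted income: ¥336,000 + ¥25,000 + ¥100,000 = ¥461,000
  Less exemption ¥110,000 → base ¥351,000
  ¥351,000 × 18% = ¥63,180

General income tax:
  ¥243,000 × 10% = ¥24,300
  ¥93,000 × 15% = ¥13,950
  → ¥38,250

¥63,180 > ¥38,250, so the book-profits minimum tax is the binding amount.

¥63,180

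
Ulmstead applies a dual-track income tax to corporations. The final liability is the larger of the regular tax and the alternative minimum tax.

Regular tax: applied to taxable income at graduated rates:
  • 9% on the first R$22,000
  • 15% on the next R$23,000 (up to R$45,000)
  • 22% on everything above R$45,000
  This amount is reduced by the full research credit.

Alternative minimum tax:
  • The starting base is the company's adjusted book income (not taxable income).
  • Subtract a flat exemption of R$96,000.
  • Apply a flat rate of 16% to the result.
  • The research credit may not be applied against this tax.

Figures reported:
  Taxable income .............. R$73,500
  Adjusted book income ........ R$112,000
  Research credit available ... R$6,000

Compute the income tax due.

Regular tax:
  R$22,000 × 9% = R$1,980
  R$23,000 × 15% = R$3,450
  R$28,500 × 22% = R$6,270
  → R$11,700
  Less research credit R$6,000 → R$5,700

Alternative minimum tax:
  Base (adjusted book income): R$112,000
  Less exemption R$96,000 → base R$16,000
  R$16,000 × 16% = R$2,560

R$5,700 > R$2,560, so the regular tax governs.

R$5,700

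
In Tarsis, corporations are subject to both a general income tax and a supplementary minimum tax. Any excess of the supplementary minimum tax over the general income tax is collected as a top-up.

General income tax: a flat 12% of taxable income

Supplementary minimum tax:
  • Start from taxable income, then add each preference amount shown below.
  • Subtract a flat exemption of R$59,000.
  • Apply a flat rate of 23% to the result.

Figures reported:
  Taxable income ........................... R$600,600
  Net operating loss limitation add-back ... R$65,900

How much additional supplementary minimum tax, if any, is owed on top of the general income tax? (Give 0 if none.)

Supplementary minimum tax:
  Adjusted income: R$600,600 + R$65,900 = R$666,500
  Less exemption R$59,000 → base R$607,500
  R$607,500 × 23% = R$139,725

General income tax:
  R$600,600 × 12% = R$72,072

Excess of supplementary minimum tax over general income tax: R$139,725 − R$72,072 = R$67,653.

R$67,653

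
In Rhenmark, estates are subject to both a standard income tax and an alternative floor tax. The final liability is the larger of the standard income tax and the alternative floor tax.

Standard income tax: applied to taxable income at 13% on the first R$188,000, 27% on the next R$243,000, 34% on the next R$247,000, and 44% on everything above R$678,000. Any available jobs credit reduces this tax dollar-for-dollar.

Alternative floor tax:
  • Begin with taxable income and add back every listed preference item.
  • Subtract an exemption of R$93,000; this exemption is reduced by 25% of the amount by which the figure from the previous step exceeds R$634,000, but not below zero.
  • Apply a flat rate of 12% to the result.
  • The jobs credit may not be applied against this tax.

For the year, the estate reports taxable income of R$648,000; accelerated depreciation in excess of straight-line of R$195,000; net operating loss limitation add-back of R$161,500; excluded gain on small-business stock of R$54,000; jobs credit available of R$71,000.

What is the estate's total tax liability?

Alternative floor tax:
  Adjusted income: R$648,000 + R$195,000 + R$161,500 + R$54,000 = R$1,058,500
  Exemption: 25% × (R$1,058,500 − R$634,000) = R$106,125 ≥ R$93,000, so the exemption is fully phased out
  Base: R$1,058,500 − R$0 = R$1,058,500
  R$1,058,500 × 12% = R$127,020

Standard income tax:
  R$188,000 × 13% = R$24,440
  R$243,000 × 27% = R$65,610
  R$217,000 × 34% = R$73,780
  → R$163,830
  Less jobs credit R$71,000 → R$92,830

R$127,020 > R$92,830, so the alternative floor tax is the binding amount.

R$127,020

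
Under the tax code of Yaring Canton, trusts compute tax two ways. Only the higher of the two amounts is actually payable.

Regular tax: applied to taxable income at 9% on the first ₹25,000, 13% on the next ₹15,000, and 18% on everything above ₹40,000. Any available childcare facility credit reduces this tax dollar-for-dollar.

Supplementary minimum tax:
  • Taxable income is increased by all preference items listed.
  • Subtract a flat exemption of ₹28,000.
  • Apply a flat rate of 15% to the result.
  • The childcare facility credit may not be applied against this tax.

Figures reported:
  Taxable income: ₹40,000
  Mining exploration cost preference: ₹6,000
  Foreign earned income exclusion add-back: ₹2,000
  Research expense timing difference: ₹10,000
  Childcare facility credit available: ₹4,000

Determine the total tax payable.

Supplementary minimum tax:
  Adjusted income: ₹40,000 + ₹6,000 + ₹2,000 + ₹10,000 = ₹58,000
  Less exemption ₹28,000 → base ₹30,000
  ₹30,000 × 15% = ₹4,500

Regular tax:
  ₹25,000 × 9% = ₹2,250
  ₹15,000 × 13% = ₹1,950
  → ₹4,200
  Less childcare facility credit ₹4,000 → ₹200

₹4,500 > ₹200, so the supplementary minimum tax is the binding amount.

₹4,500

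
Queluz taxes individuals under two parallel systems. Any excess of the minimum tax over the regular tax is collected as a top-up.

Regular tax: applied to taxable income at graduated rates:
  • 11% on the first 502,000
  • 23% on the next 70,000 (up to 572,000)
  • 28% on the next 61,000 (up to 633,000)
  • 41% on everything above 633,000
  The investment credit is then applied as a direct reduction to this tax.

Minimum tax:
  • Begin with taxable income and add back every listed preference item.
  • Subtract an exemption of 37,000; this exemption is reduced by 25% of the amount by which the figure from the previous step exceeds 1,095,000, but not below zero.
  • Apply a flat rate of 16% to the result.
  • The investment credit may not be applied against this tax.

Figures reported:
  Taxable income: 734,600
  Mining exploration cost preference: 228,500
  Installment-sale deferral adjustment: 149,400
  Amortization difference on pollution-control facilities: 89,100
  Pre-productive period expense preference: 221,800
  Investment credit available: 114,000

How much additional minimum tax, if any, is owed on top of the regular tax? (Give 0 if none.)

211,688

Regular tax:
  502,000 × 11% = 55,220
  70,000 × 23% = 16,100
  61,000 × 28% = 17,080
  101,600 × 41% = 41,656
  → 130,056
  Less investment credit 114,000 → 16,056

Minimum tax:
  Adjusted income: 734,600 + 228,500 + 149,400 + 89,100 + 221,800 = 1,423,400
  Exemption: 25% × (1,423,400 − 1,095,000) = 82,100 ≥ 37,000, so the exemption is fully phased out
  Base: 1,423,400 − 0 = 1,423,400
  1,423,400 × 16% = 227,744

Excess of minimum tax over regular tax: 227,744 − 16,056 = 211,688.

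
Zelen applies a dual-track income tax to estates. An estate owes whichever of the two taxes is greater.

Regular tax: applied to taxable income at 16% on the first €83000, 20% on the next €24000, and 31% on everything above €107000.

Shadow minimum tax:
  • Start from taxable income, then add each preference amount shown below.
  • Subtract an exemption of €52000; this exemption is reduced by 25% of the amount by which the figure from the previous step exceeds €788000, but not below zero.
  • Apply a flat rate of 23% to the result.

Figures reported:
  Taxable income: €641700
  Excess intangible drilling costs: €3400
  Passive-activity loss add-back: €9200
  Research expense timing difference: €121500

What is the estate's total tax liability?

€183837

Shadow minimum tax:
  Adjusted income: €641700 + €3400 + €9200 + €121500 = €775800
  Exemption: €775800 ≤ €788000, so full €52000 applies
  Base: €775800 − €52000 = €723800
  €723800 × 23% = €166474

Regular tax:
  €83000 × 16% = €13280
  €24000 × 20% = €4800
  €534700 × 31% = €165757
  → €183837

€183837 > €166474, so the regular tax governs.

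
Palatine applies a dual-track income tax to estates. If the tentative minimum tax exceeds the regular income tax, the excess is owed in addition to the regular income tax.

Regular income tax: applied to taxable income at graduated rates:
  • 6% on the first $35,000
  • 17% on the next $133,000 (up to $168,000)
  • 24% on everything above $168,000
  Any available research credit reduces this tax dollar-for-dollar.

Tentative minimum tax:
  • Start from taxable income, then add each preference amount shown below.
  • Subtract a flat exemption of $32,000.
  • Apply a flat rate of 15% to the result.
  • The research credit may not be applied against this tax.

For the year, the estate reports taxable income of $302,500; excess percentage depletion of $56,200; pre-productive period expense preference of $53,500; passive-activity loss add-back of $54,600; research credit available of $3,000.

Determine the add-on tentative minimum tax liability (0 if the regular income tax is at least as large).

$11,230

Regular income tax:
  $35,000 × 6% = $2,100
  $133,000 × 17% = $22,610
  $134,500 × 24% = $32,280
  → $56,990
  Less research credit $3,000 → $53,990

Tentative minimum tax:
  Adjusted income: $302,500 + $56,200 + $53,500 + $54,600 = $466,800
  Less exemption $32,000 → base $434,800
  $434,800 × 15% = $65,220

Excess of tentative minimum tax over regular income tax: $65,220 − $53,990 = $11,230.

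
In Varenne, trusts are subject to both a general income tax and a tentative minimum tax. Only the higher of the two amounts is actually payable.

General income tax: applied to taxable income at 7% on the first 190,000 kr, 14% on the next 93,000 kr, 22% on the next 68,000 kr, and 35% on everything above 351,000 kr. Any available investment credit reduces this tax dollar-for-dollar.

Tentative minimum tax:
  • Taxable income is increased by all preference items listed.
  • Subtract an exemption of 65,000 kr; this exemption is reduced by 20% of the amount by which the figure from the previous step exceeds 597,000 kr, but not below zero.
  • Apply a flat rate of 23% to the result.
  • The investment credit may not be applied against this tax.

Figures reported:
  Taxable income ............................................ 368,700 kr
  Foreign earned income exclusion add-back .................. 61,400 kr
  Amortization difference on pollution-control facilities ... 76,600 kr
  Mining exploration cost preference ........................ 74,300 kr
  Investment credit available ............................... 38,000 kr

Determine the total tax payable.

118,680 kr

General income tax:
  190,000 kr × 7% = 13,300 kr
  93,000 kr × 14% = 13,020 kr
  68,000 kr × 22% = 14,960 kr
  17,700 kr × 35% = 6,195 kr
  → 47,475 kr
  Less investment credit 38,000 kr → 9,475 kr

Tentative minimum tax:
  Adjusted income: 368,700 kr + 61,400 kr + 76,600 kr + 74,300 kr = 581,000 kr
  Exemption: 581,000 kr ≤ 597,000 kr, so full 65,000 kr applies
  Base: 581,000 kr − 65,000 kr = 516,000 kr
  516,000 kr × 23% = 118,680 kr

118,680 kr > 9,475 kr, so the tentative minimum tax is the binding amount.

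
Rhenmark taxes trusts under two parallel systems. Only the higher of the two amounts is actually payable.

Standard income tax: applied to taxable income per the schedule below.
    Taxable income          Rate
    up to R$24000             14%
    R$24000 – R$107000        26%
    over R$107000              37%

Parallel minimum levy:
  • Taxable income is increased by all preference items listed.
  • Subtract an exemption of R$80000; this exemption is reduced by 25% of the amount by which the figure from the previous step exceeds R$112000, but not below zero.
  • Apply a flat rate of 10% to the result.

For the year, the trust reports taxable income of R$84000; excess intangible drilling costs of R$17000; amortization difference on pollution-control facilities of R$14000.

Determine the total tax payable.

Standard income tax:
  R$24000 × 14% = R$3360
  R$60000 × 26% = R$15600
  → R$18960

Parallel minimum levy:
  Adjusted income: R$84000 + R$17000 + R$14000 = R$115000
  Exemption: R$80000 − 25% × (R$115000 − R$112000) = R$80000 − R$750 = R$79250
  Base: R$115000 − R$79250 = R$35750
  R$35750 × 10% = R$3575

R$18960 > R$3575, so the standard income tax governs.

R$18960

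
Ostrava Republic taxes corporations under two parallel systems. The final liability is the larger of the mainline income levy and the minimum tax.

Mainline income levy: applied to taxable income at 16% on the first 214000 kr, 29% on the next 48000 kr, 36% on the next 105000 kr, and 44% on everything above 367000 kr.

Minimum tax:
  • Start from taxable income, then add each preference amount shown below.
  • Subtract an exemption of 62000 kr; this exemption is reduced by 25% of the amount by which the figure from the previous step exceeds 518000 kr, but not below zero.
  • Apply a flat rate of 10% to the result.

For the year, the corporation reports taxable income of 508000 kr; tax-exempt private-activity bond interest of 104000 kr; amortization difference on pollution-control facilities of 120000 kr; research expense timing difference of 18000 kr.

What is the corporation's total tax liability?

Minimum tax:
  Adjusted income: 508000 kr + 104000 kr + 120000 kr + 18000 kr = 750000 kr
  Exemption: 62000 kr − 25% × (750000 kr − 518000 kr) = 62000 kr − 58000 kr = 4000 kr
  Base: 750000 kr − 4000 kr = 746000 kr
  746000 kr × 10% = 74600 kr

Mainline income levy:
  214000 kr × 16% = 34240 kr
  48000 kr × 29% = 13920 kr
  105000 kr × 36% = 37800 kr
  141000 kr × 44% = 62040 kr
  → 148000 kr

148000 kr > 74600 kr, so the mainline income levy governs.

148000 kr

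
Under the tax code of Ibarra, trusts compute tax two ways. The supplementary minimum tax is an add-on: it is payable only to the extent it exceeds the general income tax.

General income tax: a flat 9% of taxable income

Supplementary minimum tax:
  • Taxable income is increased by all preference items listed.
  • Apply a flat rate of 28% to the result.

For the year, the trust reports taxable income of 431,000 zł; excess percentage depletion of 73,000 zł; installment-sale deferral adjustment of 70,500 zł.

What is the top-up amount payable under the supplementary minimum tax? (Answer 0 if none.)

Supplementary minimum tax:
  Adjusted income: 431,000 zł + 73,000 zł + 70,500 zł = 574,500 zł
  574,500 zł × 28% = 160,860 zł

General income tax:
  431,000 zł × 9% = 38,790 zł

Excess of supplementary minimum tax over general income tax: 160,860 zł − 38,790 zł = 122,070 zł.

122,070 zł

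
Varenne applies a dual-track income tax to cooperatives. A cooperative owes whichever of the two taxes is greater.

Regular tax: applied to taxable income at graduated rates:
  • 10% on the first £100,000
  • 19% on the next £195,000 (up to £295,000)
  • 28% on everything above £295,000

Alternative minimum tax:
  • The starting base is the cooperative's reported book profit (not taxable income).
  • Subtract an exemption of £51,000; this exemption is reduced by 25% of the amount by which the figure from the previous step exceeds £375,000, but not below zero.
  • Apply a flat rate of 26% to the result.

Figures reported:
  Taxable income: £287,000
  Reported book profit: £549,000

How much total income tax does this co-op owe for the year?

Regular tax:
  £100,000 × 10% = £10,000
  £187,000 × 19% = £35,530
  → £45,530

Alternative minimum tax:
  Base (reported book profit): £549,000
  Exemption: £51,000 − 25% × (£549,000 − £375,000) = £51,000 − £43,500 = £7,500
  Base: £549,000 − £7,500 = £541,500
  £541,500 × 26% = £140,790

£140,790 > £45,530, so the alternative minimum tax is the binding amount.

£140,790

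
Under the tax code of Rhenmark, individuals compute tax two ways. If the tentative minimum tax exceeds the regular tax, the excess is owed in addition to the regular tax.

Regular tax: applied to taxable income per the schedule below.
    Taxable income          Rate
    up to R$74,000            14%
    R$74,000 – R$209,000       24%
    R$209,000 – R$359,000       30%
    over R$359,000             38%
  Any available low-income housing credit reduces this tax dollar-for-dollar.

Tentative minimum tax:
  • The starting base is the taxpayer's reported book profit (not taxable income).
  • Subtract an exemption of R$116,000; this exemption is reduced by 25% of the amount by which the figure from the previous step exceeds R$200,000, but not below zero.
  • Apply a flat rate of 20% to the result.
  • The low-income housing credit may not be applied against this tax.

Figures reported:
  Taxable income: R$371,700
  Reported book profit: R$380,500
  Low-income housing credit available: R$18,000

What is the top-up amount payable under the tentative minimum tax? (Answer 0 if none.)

Regular tax:
  R$74,000 × 14% = R$10,360
  R$135,000 × 24% = R$32,400
  R$150,000 × 30% = R$45,000
  R$12,700 × 38% = R$4,826
  → R$92,586
  Less low-income housing credit R$18,000 → R$74,586

Tentative minimum tax:
  Base (reported book profit): R$380,500
  Exemption: R$116,000 − 25% × (R$380,500 − R$200,000) = R$116,000 − R$45,125 = R$70,875
  Base: R$380,500 − R$70,875 = R$309,625
  R$309,625 × 20% = R$61,925

R$61,925 ≤ R$74,586, so no add-on is due.

R$0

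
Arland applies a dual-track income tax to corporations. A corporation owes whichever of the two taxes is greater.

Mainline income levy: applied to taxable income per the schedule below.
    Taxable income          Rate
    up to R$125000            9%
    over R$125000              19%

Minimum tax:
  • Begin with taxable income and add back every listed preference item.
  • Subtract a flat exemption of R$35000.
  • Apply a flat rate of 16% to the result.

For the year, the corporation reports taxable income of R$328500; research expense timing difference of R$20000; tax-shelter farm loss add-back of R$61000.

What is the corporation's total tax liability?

R$59920

Minimum tax:
  Adjusted income: R$328500 + R$20000 + R$61000 = R$409500
  Less exemption R$35000 → base R$374500
  R$374500 × 16% = R$59920

Mainline income levy:
  R$125000 × 9% = R$11250
  R$203500 × 19% = R$38665
  → R$49915

R$59920 > R$49915, so the minimum tax is the binding amount.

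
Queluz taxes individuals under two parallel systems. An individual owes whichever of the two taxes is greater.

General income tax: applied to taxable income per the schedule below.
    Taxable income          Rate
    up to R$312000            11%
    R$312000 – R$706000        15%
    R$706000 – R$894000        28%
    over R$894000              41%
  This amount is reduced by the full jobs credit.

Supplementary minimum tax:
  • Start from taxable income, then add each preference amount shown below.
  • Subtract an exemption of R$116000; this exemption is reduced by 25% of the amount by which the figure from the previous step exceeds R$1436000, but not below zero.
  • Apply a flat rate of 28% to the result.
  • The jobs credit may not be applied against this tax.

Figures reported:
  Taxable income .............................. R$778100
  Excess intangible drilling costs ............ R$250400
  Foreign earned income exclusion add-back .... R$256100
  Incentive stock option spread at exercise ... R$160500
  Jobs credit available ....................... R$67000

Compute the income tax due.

General income tax:
  R$312000 × 11% = R$34320
  R$394000 × 15% = R$59100
  R$72100 × 28% = R$20188
  → R$113608
  Less jobs credit R$67000 → R$46608

Supplementary minimum tax:
  Adjusted income: R$778100 + R$250400 + R$256100 + R$160500 = R$1445100
  Exemption: R$116000 − 25% × (R$1445100 − R$1436000) = R$116000 − R$2275 = R$113725
  Base: R$1445100 − R$113725 = R$1331375
  R$1331375 × 28% = R$372785

R$372785 > R$46608, so the supplementary minimum tax is the binding amount.

R$372785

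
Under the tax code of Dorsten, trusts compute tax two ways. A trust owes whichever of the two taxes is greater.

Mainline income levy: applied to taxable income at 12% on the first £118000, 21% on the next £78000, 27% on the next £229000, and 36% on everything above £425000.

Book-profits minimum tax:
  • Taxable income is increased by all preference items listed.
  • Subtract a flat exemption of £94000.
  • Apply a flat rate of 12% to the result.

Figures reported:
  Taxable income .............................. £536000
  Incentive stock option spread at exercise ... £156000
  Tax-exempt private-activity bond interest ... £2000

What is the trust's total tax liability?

£132330

Mainline income levy:
  £118000 × 12% = £14160
  £78000 × 21% = £16380
  £229000 × 27% = £61830
  £111000 × 36% = £39960
  → £132330

Book-profits minimum tax:
  Adjusted income: £536000 + £156000 + £2000 = £694000
  Less exemption £94000 → base £600000
  £600000 × 12% = £72000

£132330 > £72000, so the mainline income levy governs.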